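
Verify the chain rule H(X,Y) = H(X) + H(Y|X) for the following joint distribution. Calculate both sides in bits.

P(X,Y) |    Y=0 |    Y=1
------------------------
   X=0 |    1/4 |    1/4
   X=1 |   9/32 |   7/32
H(X,Y) = 1.9943, H(X) = 1.0000, H(Y|X) = 0.9943 (all in bits)

Chain rule: H(X,Y) = H(X) + H(Y|X)

Left side — joint entropy directly:
H(X,Y) = -Σ p(x,y) log p(x,y) = 1.9943 bits

Right side — compute H(Y|X) from the conditional distributions:
P(X) = (1/2, 1/2), so H(X) = 1.0000 bits
H(Y|X) = Σ_x P(X=x) · H(Y|X=x):
  P(Y|X=0) = (1/2, 1/2), H(Y|X=0) = 1.0000, weight P(X=0) = 1/2
  P(Y|X=1) = (9/16, 7/16), H(Y|X=1) = 0.9887, weight P(X=1) = 1/2
H(Y|X) = 0.9943 bits

H(X) + H(Y|X) = 1.0000 + 0.9943 = 1.9943 bits

Both sides equal 1.9943 bits. ✓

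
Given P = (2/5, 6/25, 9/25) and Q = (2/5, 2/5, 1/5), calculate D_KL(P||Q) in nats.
0.0890 nats

KL divergence: D_KL(P||Q) = Σ p(x) log(p(x)/q(x))

Computing term by term:
  x=0: 2/5 × log_e[(2/5)/(2/5)] = 2/5 × 0.0000 = 0.0000
  x=1: 6/25 × log_e[(6/25)/(2/5)] = 6/25 × -0.5108 = -0.1226
  x=2: 9/25 × log_e[(9/25)/(1/5)] = 9/25 × 0.5878 = 0.2116

D_KL(P||Q) = 0.0890 nats

Note: KL divergence is always non-negative and equals 0 iff P = Q.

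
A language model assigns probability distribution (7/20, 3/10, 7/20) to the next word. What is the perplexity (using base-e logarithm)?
2.9924

Perplexity is e^H (or exp(H) for natural log).

First, H = -Σ p log p = 1.0961 nats
Perplexity = e^1.0961 = 2.9924

Interpretation: The model's uncertainty is equivalent to choosing uniformly among 3.0 options.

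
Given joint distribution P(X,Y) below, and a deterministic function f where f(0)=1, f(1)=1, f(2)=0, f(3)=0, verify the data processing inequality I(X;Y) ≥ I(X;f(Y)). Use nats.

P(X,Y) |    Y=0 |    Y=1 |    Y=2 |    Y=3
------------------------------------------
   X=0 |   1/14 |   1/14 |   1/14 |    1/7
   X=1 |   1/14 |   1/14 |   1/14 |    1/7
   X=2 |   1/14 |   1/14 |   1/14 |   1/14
I(X;Y) = 0.0104, I(X;f(Y)) = 0.0041, inequality holds: 0.0104 ≥ 0.0041

Data Processing Inequality: For any Markov chain X → Y → Z, we have I(X;Y) ≥ I(X;Z).

Here Z = f(Y) is a deterministic function of Y, forming X → Y → Z.

Original I(X;Y) = 0.0104 nats

After applying f:
P(X,Z) where Z=f(Y):
- P(X,Z=0) = P(X,Y=2) + P(X,Y=3)
- P(X,Z=1) = P(X,Y=0) + P(X,Y=1)

I(X;Z) = I(X;f(Y)) = 0.0041 nats

Verification: 0.0104 ≥ 0.0041 ✓

Information cannot be created by processing; the function f can only lose information about X.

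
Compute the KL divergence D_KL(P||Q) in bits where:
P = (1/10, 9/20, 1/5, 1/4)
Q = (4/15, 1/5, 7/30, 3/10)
0.2747 bits

KL divergence: D_KL(P||Q) = Σ p(x) log(p(x)/q(x))

Computing term by term:
  x=0: 1/10 × log_2[(1/10)/(4/15)] = 1/10 × -1.4150 = -0.1415
  x=1: 9/20 × log_2[(9/20)/(1/5)] = 9/20 × 1.1699 = 0.5265
  x=2: 1/5 × log_2[(1/5)/(7/30)] = 1/5 × -0.2224 = -0.0445
  x=3: 1/4 × log_2[(1/4)/(3/10)] = 1/4 × -0.2630 = -0.0658

D_KL(P||Q) = 0.2747 bits

Note: KL divergence is always non-negative and equals 0 iff P = Q.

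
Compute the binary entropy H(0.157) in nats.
0.4347 nats

The binary entropy function is:
H(p) = -p log(p) - (1-p) log(1-p)

H(0.157) = -0.157 × log_e(0.157) - 0.843 × log_e(0.843)
H(0.157) = 0.4347 nats

Note: Binary entropy is maximized at p=0.5 (H=1 bit) and minimized at p=0 or p=1 (H=0).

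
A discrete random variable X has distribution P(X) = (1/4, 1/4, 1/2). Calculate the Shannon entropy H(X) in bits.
1.5000 bits

Shannon entropy is H(X) = -Σ p(x) log p(x).

For P = (1/4, 1/4, 1/2):
H = -1/4 × log_2(1/4) -1/4 × log_2(1/4) -1/2 × log_2(1/2)
H = 1.5000 bits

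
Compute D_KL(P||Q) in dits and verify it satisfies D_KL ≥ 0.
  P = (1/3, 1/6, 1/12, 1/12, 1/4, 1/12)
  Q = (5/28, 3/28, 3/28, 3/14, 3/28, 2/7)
0.1265 dits

KL divergence satisfies the Gibbs inequality: D_KL(P||Q) ≥ 0 for all distributions P, Q.

D_KL(P||Q) = Σ p(x) log(p(x)/q(x))
Term by term:
  x=0: 1/3 × log_10[(1/3)/(5/28)] = 0.0904
  x=1: 1/6 × log_10[(1/6)/(3/28)] = 0.0320
  x=2: 1/12 × log_10[(1/12)/(3/28)] = -0.0091
  x=3: 1/12 × log_10[(1/12)/(3/14)] = -0.0342
  x=4: 1/4 × log_10[(1/4)/(3/28)] = 0.0920
  x=5: 1/12 × log_10[(1/12)/(2/7)] = -0.0446
D_KL(P||Q) = 0.1265 dits

D_KL(P||Q) = 0.1265 ≥ 0 ✓

This non-negativity is a fundamental property: relative entropy cannot be negative because it measures how different Q is from P.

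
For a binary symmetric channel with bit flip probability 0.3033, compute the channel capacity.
0.1147 bits

For a binary symmetric channel (BSC) with error probability p:
Capacity C = 1 - H(p) bits per symbol

where H(p) = -p log₂(p) - (1-p) log₂(1-p) is the binary entropy function.

H(0.3033) = 0.8853 bits
C = 1 - 0.8853 = 0.1147 bits per symbol

This means we can reliably transmit up to 0.1147 bits of information per channel use.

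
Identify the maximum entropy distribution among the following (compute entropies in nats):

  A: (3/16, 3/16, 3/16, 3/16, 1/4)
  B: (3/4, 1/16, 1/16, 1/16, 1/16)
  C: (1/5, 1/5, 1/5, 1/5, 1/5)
C

For a discrete distribution over n outcomes, entropy is maximized by the uniform distribution.

Computing entropies:
H(A) = 1.6021 nats
H(B) = 0.9089 nats
H(C) = 1.6094 nats

The uniform distribution (where all probabilities equal 1/5) achieves the maximum entropy of log_e(5) = 1.6094 nats.

Distribution C has the highest entropy.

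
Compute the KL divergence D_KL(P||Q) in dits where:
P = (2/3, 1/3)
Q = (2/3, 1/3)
0.0000 dits

KL divergence: D_KL(P||Q) = Σ p(x) log(p(x)/q(x))

Computing term by term:
  x=0: 2/3 × log_10[(2/3)/(2/3)] = 2/3 × 0.0000 = 0.0000
  x=1: 1/3 × log_10[(1/3)/(1/3)] = 1/3 × 0.0000 = 0.0000

D_KL(P||Q) = 0.0000 dits

Note: KL divergence is always non-negative and equals 0 iff P = Q.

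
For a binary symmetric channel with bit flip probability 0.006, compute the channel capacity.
0.9471 bits

For a binary symmetric channel (BSC) with error probability p:
Capacity C = 1 - H(p) bits per symbol

where H(p) = -p log₂(p) - (1-p) log₂(1-p) is the binary entropy function.

H(0.006) = 0.0529 bits
C = 1 - 0.0529 = 0.9471 bits per symbol

This means we can reliably transmit up to 0.9471 bits of information per channel use.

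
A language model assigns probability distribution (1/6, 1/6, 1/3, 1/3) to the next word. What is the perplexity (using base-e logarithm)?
3.7798

Perplexity is e^H (or exp(H) for natural log).

First, H = -Σ p log p = 1.3297 nats
Perplexity = e^1.3297 = 3.7798

Interpretation: The model's uncertainty is equivalent to choosing uniformly among 3.8 options.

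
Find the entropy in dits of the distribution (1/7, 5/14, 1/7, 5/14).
0.5609 dits

Shannon entropy is H(X) = -Σ p(x) log p(x).

For P = (1/7, 5/14, 1/7, 5/14):
H = -1/7 × log_10(1/7) -5/14 × log_10(5/14) -1/7 × log_10(1/7) -5/14 × log_10(5/14)
H = 0.5609 dits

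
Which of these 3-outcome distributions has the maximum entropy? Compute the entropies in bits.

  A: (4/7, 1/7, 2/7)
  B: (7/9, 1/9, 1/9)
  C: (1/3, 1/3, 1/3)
C

For a discrete distribution over n outcomes, entropy is maximized by the uniform distribution.

Computing entropies:
H(A) = 1.3788 bits
H(B) = 0.9864 bits
H(C) = 1.5850 bits

The uniform distribution (where all probabilities equal 1/3) achieves the maximum entropy of log_2(3) = 1.5850 bits.

Distribution C has the highest entropy.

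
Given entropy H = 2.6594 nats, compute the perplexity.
14.2877

Perplexity is e^H (or exp(H) for natural log).

H = 2.6594 nats
Perplexity = e^2.6594 = 14.2877

Interpretation: The model's uncertainty is equivalent to choosing uniformly among 14.3 options.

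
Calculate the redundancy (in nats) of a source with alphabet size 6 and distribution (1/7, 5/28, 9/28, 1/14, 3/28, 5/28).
0.1059 nats

Redundancy measures how far a source is from maximum entropy:
R = H_max - H(X)

Maximum entropy for 6 symbols: H_max = log_e(6) = 1.7918 nats
Actual entropy: H(X) = 1.6859 nats
Redundancy: R = 1.7918 - 1.6859 = 0.1059 nats

This redundancy represents potential for compression: the source could be compressed by 0.1059 nats per symbol.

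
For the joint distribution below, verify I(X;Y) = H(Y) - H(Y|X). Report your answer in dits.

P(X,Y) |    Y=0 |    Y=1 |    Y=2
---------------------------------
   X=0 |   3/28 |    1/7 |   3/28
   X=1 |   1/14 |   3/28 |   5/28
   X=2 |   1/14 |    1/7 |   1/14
I(X;Y) = 0.0120 dits

Mutual information has multiple equivalent forms:
- I(X;Y) = H(X) - H(X|Y)
- I(X;Y) = H(Y) - H(Y|X)
- I(X;Y) = H(X) + H(Y) - H(X,Y)

Computing all quantities:
H(X) = 0.4748, H(Y) = 0.4696, H(X,Y) = 0.9325
H(X|Y) = 0.4628, H(Y|X) = 0.4576

Verification:
H(X) - H(X|Y) = 0.4748 - 0.4628 = 0.0120
H(Y) - H(Y|X) = 0.4696 - 0.4576 = 0.0120
H(X) + H(Y) - H(X,Y) = 0.4748 + 0.4696 - 0.9325 = 0.0120

All forms give I(X;Y) = 0.0120 dits. ✓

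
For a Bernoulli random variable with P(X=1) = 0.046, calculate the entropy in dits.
0.0810 dits

The binary entropy function is:
H(p) = -p log(p) - (1-p) log(1-p)

H(0.046) = -0.046 × log_10(0.046) - 0.954 × log_10(0.954)
H(0.046) = 0.0810 dits

Note: Binary entropy is maximized at p=0.5 (H=1 bit) and minimized at p=0 or p=1 (H=0).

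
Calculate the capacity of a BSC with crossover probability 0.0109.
0.9133 bits

For a binary symmetric channel (BSC) with error probability p:
Capacity C = 1 - H(p) bits per symbol

where H(p) = -p log₂(p) - (1-p) log₂(1-p) is the binary entropy function.

H(0.0109) = 0.0867 bits
C = 1 - 0.0867 = 0.9133 bits per symbol

This means we can reliably transmit up to 0.9133 bits of information per channel use.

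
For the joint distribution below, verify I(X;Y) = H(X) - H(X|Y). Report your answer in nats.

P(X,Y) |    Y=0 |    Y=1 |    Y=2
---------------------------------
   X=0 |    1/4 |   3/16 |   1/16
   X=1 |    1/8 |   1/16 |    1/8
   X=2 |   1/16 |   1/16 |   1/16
I(X;Y) = 0.0489 nats

Mutual information has multiple equivalent forms:
- I(X;Y) = H(X) - H(X|Y)
- I(X;Y) = H(Y) - H(Y|X)
- I(X;Y) = H(X) + H(Y) - H(X,Y)

Computing all quantities:
H(X) = 1.0239, H(Y) = 1.0717, H(X,Y) = 2.0467
H(X|Y) = 0.9750, H(Y|X) = 1.0228

Verification:
H(X) - H(X|Y) = 1.0239 - 0.9750 = 0.0489
H(Y) - H(Y|X) = 1.0717 - 1.0228 = 0.0489
H(X) + H(Y) - H(X,Y) = 1.0239 + 1.0717 - 2.0467 = 0.0489

All forms give I(X;Y) = 0.0489 nats. ✓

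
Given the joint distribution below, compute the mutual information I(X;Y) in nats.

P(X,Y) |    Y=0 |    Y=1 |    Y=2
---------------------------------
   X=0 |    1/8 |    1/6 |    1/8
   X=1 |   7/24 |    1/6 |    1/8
0.0203 nats

Mutual information: I(X;Y) = H(X) + H(Y) - H(X,Y)

Marginals:
P(X) = (5/12, 7/12), H(X) = 0.6792 nats
P(Y) = (5/12, 1/3, 1/4), H(Y) = 1.0776 nats

Joint entropy: H(X,Y) = 1.7364 nats

I(X;Y) = 0.6792 + 1.0776 - 1.7364 = 0.0203 nats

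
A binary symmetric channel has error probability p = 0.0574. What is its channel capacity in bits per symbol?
0.6830 bits

For a binary symmetric channel (BSC) with error probability p:
Capacity C = 1 - H(p) bits per symbol

where H(p) = -p log₂(p) - (1-p) log₂(1-p) is the binary entropy function.

H(0.0574) = 0.3170 bits
C = 1 - 0.3170 = 0.6830 bits per symbol

This means we can reliably transmit up to 0.6830 bits of information per channel use.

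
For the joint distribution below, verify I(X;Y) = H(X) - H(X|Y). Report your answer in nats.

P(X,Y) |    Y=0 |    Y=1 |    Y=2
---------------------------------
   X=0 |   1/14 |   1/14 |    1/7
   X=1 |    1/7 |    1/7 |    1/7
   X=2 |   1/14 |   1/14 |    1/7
I(X;Y) = 0.0140 nats

Mutual information has multiple equivalent forms:
- I(X;Y) = H(X) - H(X|Y)
- I(X;Y) = H(Y) - H(Y|X)
- I(X;Y) = H(X) + H(Y) - H(X,Y)

Computing all quantities:
H(X) = 1.0790, H(Y) = 1.0790, H(X,Y) = 2.1440
H(X|Y) = 1.0650, H(Y|X) = 1.0650

Verification:
H(X) - H(X|Y) = 1.0790 - 1.0650 = 0.0140
H(Y) - H(Y|X) = 1.0790 - 1.0650 = 0.0140
H(X) + H(Y) - H(X,Y) = 1.0790 + 1.0790 - 2.1440 = 0.0140

All forms give I(X;Y) = 0.0140 nats. ✓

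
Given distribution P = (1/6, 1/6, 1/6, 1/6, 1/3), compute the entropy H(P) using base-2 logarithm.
2.2516 bits

Shannon entropy is H(X) = -Σ p(x) log p(x).

For P = (1/6, 1/6, 1/6, 1/6, 1/3):
H = -1/6 × log_2(1/6) -1/6 × log_2(1/6) -1/6 × log_2(1/6) -1/6 × log_2(1/6) -1/3 × log_2(1/3)
H = 2.2516 bits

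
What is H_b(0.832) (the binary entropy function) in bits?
0.6531 bits

The binary entropy function is:
H(p) = -p log(p) - (1-p) log(1-p)

H(0.832) = -0.832 × log_2(0.832) - 0.168 × log_2(0.168)
H(0.832) = 0.6531 bits

Note: Binary entropy is maximized at p=0.5 (H=1 bit) and minimized at p=0 or p=1 (H=0).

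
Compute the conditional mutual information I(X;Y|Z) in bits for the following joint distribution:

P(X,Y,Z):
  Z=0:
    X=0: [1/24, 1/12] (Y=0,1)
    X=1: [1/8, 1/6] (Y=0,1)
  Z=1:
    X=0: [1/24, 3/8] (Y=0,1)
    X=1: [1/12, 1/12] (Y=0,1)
0.0776 bits

Conditional mutual information: I(X;Y|Z) = H(X|Z) + H(Y|Z) - H(X,Y|Z)

H(Z) = 0.9799
H(X,Z) = 1.8506 → H(X|Z) = 0.8707
H(Y,Z) = 1.8217 → H(Y|Z) = 0.8418
H(X,Y,Z) = 2.6148 → H(X,Y|Z) = 1.6349

I(X;Y|Z) = 0.8707 + 0.8418 - 1.6349 = 0.0776 bits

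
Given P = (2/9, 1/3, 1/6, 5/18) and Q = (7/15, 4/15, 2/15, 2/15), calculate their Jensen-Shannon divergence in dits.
0.0165 dits

Jensen-Shannon divergence is:
JSD(P||Q) = 0.5 × D_KL(P||M) + 0.5 × D_KL(Q||M)
where M = 0.5 × (P + Q) is the mixture distribution.

M = 0.5 × (2/9, 1/3, 1/6, 5/18) + 0.5 × (7/15, 4/15, 2/15, 2/15) = (0.344444, 3/10, 3/20, 0.205556)

D_KL(P||M) = 0.0169 dits
D_KL(Q||M) = 0.0160 dits

JSD(P||Q) = 0.5 × 0.0169 + 0.5 × 0.0160 = 0.0165 dits

Unlike KL divergence, JSD is symmetric and bounded: 0 ≤ JSD ≤ log(2).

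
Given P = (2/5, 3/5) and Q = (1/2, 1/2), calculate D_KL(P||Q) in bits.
0.0290 bits

KL divergence: D_KL(P||Q) = Σ p(x) log(p(x)/q(x))

Computing term by term:
  x=0: 2/5 × log_2[(2/5)/(1/2)] = 2/5 × -0.3219 = -0.1288
  x=1: 3/5 × log_2[(3/5)/(1/2)] = 3/5 × 0.2630 = 0.1578

D_KL(P||Q) = 0.0290 bits

Note: KL divergence is always non-negative and equals 0 iff P = Q.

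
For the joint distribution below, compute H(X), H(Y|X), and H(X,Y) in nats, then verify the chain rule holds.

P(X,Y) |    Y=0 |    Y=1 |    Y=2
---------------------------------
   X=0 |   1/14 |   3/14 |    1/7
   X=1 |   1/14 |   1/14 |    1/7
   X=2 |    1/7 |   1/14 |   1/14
H(X,Y) = 2.1066, H(X) = 1.0790, H(Y|X) = 1.0276 (all in nats)

Chain rule: H(X,Y) = H(X) + H(Y|X)

Left side — joint entropy directly:
H(X,Y) = -Σ p(x,y) log p(x,y) = 2.1066 nats

Right side — compute H(Y|X) from the conditional distributions:
P(X) = (3/7, 2/7, 2/7), so H(X) = 1.0790 nats
H(Y|X) = Σ_x P(X=x) · H(Y|X=x):
  P(Y|X=0) = (1/6, 1/2, 1/3), H(Y|X=0) = 1.0114, weight P(X=0) = 3/7
  P(Y|X=1) = (1/4, 1/4, 1/2), H(Y|X=1) = 1.0397, weight P(X=1) = 2/7
  P(Y|X=2) = (1/2, 1/4, 1/4), H(Y|X=2) = 1.0397, weight P(X=2) = 2/7
H(Y|X) = 1.0276 nats

H(X) + H(Y|X) = 1.0790 + 1.0276 = 2.1066 nats

Both sides equal 2.1066 nats. ✓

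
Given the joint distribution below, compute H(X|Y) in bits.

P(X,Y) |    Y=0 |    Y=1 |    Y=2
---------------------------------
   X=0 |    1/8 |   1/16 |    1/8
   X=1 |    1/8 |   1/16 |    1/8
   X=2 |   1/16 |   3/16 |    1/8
1.4984 bits

Using the chain rule: H(X|Y) = H(X,Y) - H(Y)

First, compute H(X,Y) = 3.0778 bits

Marginal P(Y) = (5/16, 5/16, 3/8)
H(Y) = 1.5794 bits

H(X|Y) = H(X,Y) - H(Y) = 3.0778 - 1.5794 = 1.4984 bits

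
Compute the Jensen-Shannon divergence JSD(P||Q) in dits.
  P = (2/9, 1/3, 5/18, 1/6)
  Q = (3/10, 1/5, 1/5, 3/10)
0.0105 dits

Jensen-Shannon divergence is:
JSD(P||Q) = 0.5 × D_KL(P||M) + 0.5 × D_KL(Q||M)
where M = 0.5 × (P + Q) is the mixture distribution.

M = 0.5 × (2/9, 1/3, 5/18, 1/6) + 0.5 × (3/10, 1/5, 1/5, 3/10) = (0.261111, 4/15, 0.238889, 7/30)

D_KL(P||M) = 0.0106 dits
D_KL(Q||M) = 0.0104 dits

JSD(P||Q) = 0.5 × 0.0106 + 0.5 × 0.0104 = 0.0105 dits

Unlike KL divergence, JSD is symmetric and bounded: 0 ≤ JSD ≤ log(2).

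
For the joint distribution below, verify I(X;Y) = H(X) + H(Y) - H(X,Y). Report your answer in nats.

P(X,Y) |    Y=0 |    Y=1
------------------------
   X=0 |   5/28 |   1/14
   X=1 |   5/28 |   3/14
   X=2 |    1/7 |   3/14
I(X;Y) = 0.0325 nats

Mutual information has multiple equivalent forms:
- I(X;Y) = H(X) - H(X|Y)
- I(X;Y) = H(Y) - H(Y|X)
- I(X;Y) = H(X) + H(Y) - H(X,Y)

Computing all quantities:
H(X) = 1.0813, H(Y) = 0.6931, H(X,Y) = 1.7420
H(X|Y) = 1.0488, H(Y|X) = 0.6606

Verification:
H(X) - H(X|Y) = 1.0813 - 1.0488 = 0.0325
H(Y) - H(Y|X) = 0.6931 - 0.6606 = 0.0325
H(X) + H(Y) - H(X,Y) = 1.0813 + 0.6931 - 1.7420 = 0.0325

All forms give I(X;Y) = 0.0325 nats. ✓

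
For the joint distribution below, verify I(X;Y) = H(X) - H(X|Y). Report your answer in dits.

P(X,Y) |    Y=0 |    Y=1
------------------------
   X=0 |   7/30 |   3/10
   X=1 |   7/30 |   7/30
I(X;Y) = 0.0008 dits

Mutual information has multiple equivalent forms:
- I(X;Y) = H(X) - H(X|Y)
- I(X;Y) = H(Y) - H(Y|X)
- I(X;Y) = H(X) + H(Y) - H(X,Y)

Computing all quantities:
H(X) = 0.3001, H(Y) = 0.3001, H(X,Y) = 0.5993
H(X|Y) = 0.2992, H(Y|X) = 0.2992

Verification:
H(X) - H(X|Y) = 0.3001 - 0.2992 = 0.0008
H(Y) - H(Y|X) = 0.3001 - 0.2992 = 0.0008
H(X) + H(Y) - H(X,Y) = 0.3001 + 0.3001 - 0.5993 = 0.0008

All forms give I(X;Y) = 0.0008 dits. ✓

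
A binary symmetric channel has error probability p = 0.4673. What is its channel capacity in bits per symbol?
0.0031 bits

For a binary symmetric channel (BSC) with error probability p:
Capacity C = 1 - H(p) bits per symbol

where H(p) = -p log₂(p) - (1-p) log₂(1-p) is the binary entropy function.

H(0.4673) = 0.9969 bits
C = 1 - 0.9969 = 0.0031 bits per symbol

This means we can reliably transmit up to 0.0031 bits of information per channel use.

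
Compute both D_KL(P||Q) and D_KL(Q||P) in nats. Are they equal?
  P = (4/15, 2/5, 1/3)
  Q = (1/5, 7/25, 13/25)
D_KL(P||Q) = 0.0712, D_KL(Q||P) = 0.0738

KL divergence is not symmetric: D_KL(P||Q) ≠ D_KL(Q||P) in general.

D_KL(P||Q) = 0.0712 nats
D_KL(Q||P) = 0.0738 nats

No, they are not equal!

This asymmetry is why KL divergence is not a true distance metric.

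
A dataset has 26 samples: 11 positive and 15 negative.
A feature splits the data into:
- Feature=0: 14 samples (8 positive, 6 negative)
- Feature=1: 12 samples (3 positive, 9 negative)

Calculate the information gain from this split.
0.0779 bits

Information Gain = H(Y) - H(Y|Feature)

Before split:
P(positive) = 11/26 = 0.4231
H(Y) = 0.9829 bits

After split:
Feature=0: H = 0.9852 bits (weight = 14/26)
Feature=1: H = 0.8113 bits (weight = 12/26)
H(Y|Feature) = (14/26)×0.9852 + (12/26)×0.8113 = 0.9049 bits

Information Gain = 0.9829 - 0.9049 = 0.0779 bits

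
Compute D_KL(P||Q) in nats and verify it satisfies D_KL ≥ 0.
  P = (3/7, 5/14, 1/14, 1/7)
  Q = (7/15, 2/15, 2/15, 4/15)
0.1816 nats

KL divergence satisfies the Gibbs inequality: D_KL(P||Q) ≥ 0 for all distributions P, Q.

D_KL(P||Q) = Σ p(x) log(p(x)/q(x))
Term by term:
  x=0: 3/7 × log_e[(3/7)/(7/15)] = -0.0365
  x=1: 5/14 × log_e[(5/14)/(2/15)] = 0.3519
  x=2: 1/14 × log_e[(1/14)/(2/15)] = -0.0446
  x=3: 1/7 × log_e[(1/7)/(4/15)] = -0.0892
D_KL(P||Q) = 0.1816 nats

D_KL(P||Q) = 0.1816 ≥ 0 ✓

This non-negativity is a fundamental property: relative entropy cannot be negative because it measures how different Q is from P.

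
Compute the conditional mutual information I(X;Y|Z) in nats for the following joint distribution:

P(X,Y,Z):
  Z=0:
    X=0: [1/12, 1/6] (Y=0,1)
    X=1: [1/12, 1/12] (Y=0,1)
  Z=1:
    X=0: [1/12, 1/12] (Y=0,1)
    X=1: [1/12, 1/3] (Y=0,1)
0.0307 nats

Conditional mutual information: I(X;Y|Z) = H(X|Z) + H(Y|Z) - H(X,Y|Z)

H(Z) = 0.6792
H(X,Z) = 1.3086 → H(X|Z) = 0.6294
H(Y,Z) = 1.3086 → H(Y|Z) = 0.6294
H(X,Y,Z) = 1.9073 → H(X,Y|Z) = 1.2281

I(X;Y|Z) = 0.6294 + 0.6294 - 1.2281 = 0.0307 nats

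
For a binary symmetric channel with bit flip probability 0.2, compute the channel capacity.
0.2781 bits

For a binary symmetric channel (BSC) with error probability p:
Capacity C = 1 - H(p) bits per symbol

where H(p) = -p log₂(p) - (1-p) log₂(1-p) is the binary entropy function.

H(0.2) = 0.7219 bits
C = 1 - 0.7219 = 0.2781 bits per symbol

This means we can reliably transmit up to 0.2781 bits of information per channel use.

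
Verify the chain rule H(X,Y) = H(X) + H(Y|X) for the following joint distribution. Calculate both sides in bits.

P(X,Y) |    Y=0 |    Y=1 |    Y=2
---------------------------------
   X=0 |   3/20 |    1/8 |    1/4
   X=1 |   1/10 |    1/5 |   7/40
H(X,Y) = 2.5222, H(X) = 0.9982, H(Y|X) = 1.5240 (all in bits)

Chain rule: H(X,Y) = H(X) + H(Y|X)

Left side — joint entropy directly:
H(X,Y) = -Σ p(x,y) log p(x,y) = 2.5222 bits

Right side — compute H(Y|X) from the conditional distributions:
P(X) = (21/40, 19/40), so H(X) = 0.9982 bits
H(Y|X) = Σ_x P(X=x) · H(Y|X=x):
  P(Y|X=0) = (2/7, 5/21, 10/21), H(Y|X=0) = 1.5190, weight P(X=0) = 21/40
  P(Y|X=1) = (4/19, 8/19, 7/19), H(Y|X=1) = 1.5294, weight P(X=1) = 19/40
H(Y|X) = 1.5240 bits

H(X) + H(Y|X) = 0.9982 + 1.5240 = 2.5222 bits

Both sides equal 2.5222 bits. ✓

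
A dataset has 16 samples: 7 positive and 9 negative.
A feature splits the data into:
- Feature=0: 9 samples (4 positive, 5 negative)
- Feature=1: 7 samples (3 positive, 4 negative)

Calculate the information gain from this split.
0.0002 bits

Information Gain = H(Y) - H(Y|Feature)

Before split:
P(positive) = 7/16 = 0.4375
H(Y) = 0.9887 bits

After split:
Feature=0: H = 0.9911 bits (weight = 9/16)
Feature=1: H = 0.9852 bits (weight = 7/16)
H(Y|Feature) = (9/16)×0.9911 + (7/16)×0.9852 = 0.9885 bits

Information Gain = 0.9887 - 0.9885 = 0.0002 bits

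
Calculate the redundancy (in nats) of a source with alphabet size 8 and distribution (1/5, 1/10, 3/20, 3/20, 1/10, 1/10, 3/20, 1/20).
0.0633 nats

Redundancy measures how far a source is from maximum entropy:
R = H_max - H(X)

Maximum entropy for 8 symbols: H_max = log_e(8) = 2.0794 nats
Actual entropy: H(X) = 2.0162 nats
Redundancy: R = 2.0794 - 2.0162 = 0.0633 nats

This redundancy represents potential for compression: the source could be compressed by 0.0633 nats per symbol.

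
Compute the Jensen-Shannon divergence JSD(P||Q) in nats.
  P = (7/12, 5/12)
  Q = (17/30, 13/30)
0.0001 nats

Jensen-Shannon divergence is:
JSD(P||Q) = 0.5 × D_KL(P||M) + 0.5 × D_KL(Q||M)
where M = 0.5 × (P + Q) is the mixture distribution.

M = 0.5 × (7/12, 5/12) + 0.5 × (17/30, 13/30) = (23/40, 17/40)

D_KL(P||M) = 0.0001 nats
D_KL(Q||M) = 0.0001 nats

JSD(P||Q) = 0.5 × 0.0001 + 0.5 × 0.0001 = 0.0001 nats

Unlike KL divergence, JSD is symmetric and bounded: 0 ≤ JSD ≤ log(2).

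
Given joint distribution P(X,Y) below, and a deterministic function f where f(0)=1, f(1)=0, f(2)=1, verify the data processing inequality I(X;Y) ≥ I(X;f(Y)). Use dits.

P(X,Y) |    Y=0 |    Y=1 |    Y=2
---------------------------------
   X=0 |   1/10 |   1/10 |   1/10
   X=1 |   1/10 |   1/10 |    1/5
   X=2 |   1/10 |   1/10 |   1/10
I(X;Y) = 0.0060, I(X;f(Y)) = 0.0017, inequality holds: 0.0060 ≥ 0.0017

Data Processing Inequality: For any Markov chain X → Y → Z, we have I(X;Y) ≥ I(X;Z).

Here Z = f(Y) is a deterministic function of Y, forming X → Y → Z.

Original I(X;Y) = 0.0060 dits

After applying f:
P(X,Z) where Z=f(Y):
- P(X,Z=0) = P(X,Y=1)
- P(X,Z=1) = P(X,Y=0) + P(X,Y=2)

I(X;Z) = I(X;f(Y)) = 0.0017 dits

Verification: 0.0060 ≥ 0.0017 ✓

Information cannot be created by processing; the function f can only lose information about X.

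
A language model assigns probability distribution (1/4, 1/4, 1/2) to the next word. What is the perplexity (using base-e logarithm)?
2.8284

Perplexity is e^H (or exp(H) for natural log).

First, H = -Σ p log p = 1.0397 nats
Perplexity = e^1.0397 = 2.8284

Interpretation: The model's uncertainty is equivalent to choosing uniformly among 2.8 options.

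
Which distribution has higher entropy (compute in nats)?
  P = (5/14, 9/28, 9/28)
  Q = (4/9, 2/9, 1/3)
P

Computing entropies in nats:
H(P) = 1.0974
H(Q) = 1.0609

Distribution P has higher entropy.

Intuition: The distribution closer to uniform (more spread out) has higher entropy.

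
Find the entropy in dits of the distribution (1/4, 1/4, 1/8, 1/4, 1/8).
0.6773 dits

Shannon entropy is H(X) = -Σ p(x) log p(x).

For P = (1/4, 1/4, 1/8, 1/4, 1/8):
H = -1/4 × log_10(1/4) -1/4 × log_10(1/4) -1/8 × log_10(1/8) -1/4 × log_10(1/4) -1/8 × log_10(1/8)
H = 0.6773 dits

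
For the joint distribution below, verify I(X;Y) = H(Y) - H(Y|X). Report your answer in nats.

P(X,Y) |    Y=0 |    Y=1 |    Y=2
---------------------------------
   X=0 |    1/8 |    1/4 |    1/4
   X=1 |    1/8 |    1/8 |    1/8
I(X;Y) = 0.0109 nats

Mutual information has multiple equivalent forms:
- I(X;Y) = H(X) - H(X|Y)
- I(X;Y) = H(Y) - H(Y|X)
- I(X;Y) = H(X) + H(Y) - H(X,Y)

Computing all quantities:
H(X) = 0.6616, H(Y) = 1.0822, H(X,Y) = 1.7329
H(X|Y) = 0.6507, H(Y|X) = 1.0713

Verification:
H(X) - H(X|Y) = 0.6616 - 0.6507 = 0.0109
H(Y) - H(Y|X) = 1.0822 - 1.0713 = 0.0109
H(X) + H(Y) - H(X,Y) = 0.6616 + 1.0822 - 1.7329 = 0.0109

All forms give I(X;Y) = 0.0109 nats. ✓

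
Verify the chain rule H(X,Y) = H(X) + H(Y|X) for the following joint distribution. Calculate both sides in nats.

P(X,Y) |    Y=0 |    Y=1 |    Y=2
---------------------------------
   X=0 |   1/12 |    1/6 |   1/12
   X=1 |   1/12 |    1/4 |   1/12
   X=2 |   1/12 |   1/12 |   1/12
H(X,Y) = 2.0947, H(X) = 1.0776, H(Y|X) = 1.0172 (all in nats)

Chain rule: H(X,Y) = H(X) + H(Y|X)

Left side — joint entropy directly:
H(X,Y) = -Σ p(x,y) log p(x,y) = 2.0947 nats

Right side — compute H(Y|X) from the conditional distributions:
P(X) = (1/3, 5/12, 1/4), so H(X) = 1.0776 nats
H(Y|X) = Σ_x P(X=x) · H(Y|X=x):
  P(Y|X=0) = (1/4, 1/2, 1/4), H(Y|X=0) = 1.0397, weight P(X=0) = 1/3
  P(Y|X=1) = (1/5, 3/5, 1/5), H(Y|X=1) = 0.9503, weight P(X=1) = 5/12
  P(Y|X=2) = (1/3, 1/3, 1/3), H(Y|X=2) = 1.0986, weight P(X=2) = 1/4
H(Y|X) = 1.0172 nats

H(X) + H(Y|X) = 1.0776 + 1.0172 = 2.0947 nats

Both sides equal 2.0947 nats. ✓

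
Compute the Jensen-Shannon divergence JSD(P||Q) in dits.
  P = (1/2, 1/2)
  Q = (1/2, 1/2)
0.0000 dits

Jensen-Shannon divergence is:
JSD(P||Q) = 0.5 × D_KL(P||M) + 0.5 × D_KL(Q||M)
where M = 0.5 × (P + Q) is the mixture distribution.

M = 0.5 × (1/2, 1/2) + 0.5 × (1/2, 1/2) = (1/2, 1/2)

D_KL(P||M) = 0.0000 dits
D_KL(Q||M) = 0.0000 dits

JSD(P||Q) = 0.5 × 0.0000 + 0.5 × 0.0000 = 0.0000 dits

Unlike KL divergence, JSD is symmetric and bounded: 0 ≤ JSD ≤ log(2).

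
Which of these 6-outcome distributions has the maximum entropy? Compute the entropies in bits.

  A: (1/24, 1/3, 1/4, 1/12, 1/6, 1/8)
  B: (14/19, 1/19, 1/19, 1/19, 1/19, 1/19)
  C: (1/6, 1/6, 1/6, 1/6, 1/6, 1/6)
C

For a discrete distribution over n outcomes, entropy is maximized by the uniform distribution.

Computing entropies:
H(A) = 2.3239 bits
H(B) = 1.4425 bits
H(C) = 2.5850 bits

The uniform distribution (where all probabilities equal 1/6) achieves the maximum entropy of log_2(6) = 2.5850 bits.

Distribution C has the highest entropy.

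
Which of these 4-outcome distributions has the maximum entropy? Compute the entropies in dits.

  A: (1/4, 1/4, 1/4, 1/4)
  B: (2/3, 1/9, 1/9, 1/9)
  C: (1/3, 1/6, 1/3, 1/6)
A

For a discrete distribution over n outcomes, entropy is maximized by the uniform distribution.

Computing entropies:
H(A) = 0.6021 dits
H(B) = 0.4355 dits
H(C) = 0.5775 dits

The uniform distribution (where all probabilities equal 1/4) achieves the maximum entropy of log_10(4) = 0.6021 dits.

Distribution A has the highest entropy.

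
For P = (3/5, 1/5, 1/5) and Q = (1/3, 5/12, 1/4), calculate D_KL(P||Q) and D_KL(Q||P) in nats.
D_KL(P||Q) = 0.1612, D_KL(Q||P) = 0.1657

KL divergence is not symmetric: D_KL(P||Q) ≠ D_KL(Q||P) in general.

D_KL(P||Q) = 0.1612 nats
D_KL(Q||P) = 0.1657 nats

No, they are not equal!

This asymmetry is why KL divergence is not a true distance metric.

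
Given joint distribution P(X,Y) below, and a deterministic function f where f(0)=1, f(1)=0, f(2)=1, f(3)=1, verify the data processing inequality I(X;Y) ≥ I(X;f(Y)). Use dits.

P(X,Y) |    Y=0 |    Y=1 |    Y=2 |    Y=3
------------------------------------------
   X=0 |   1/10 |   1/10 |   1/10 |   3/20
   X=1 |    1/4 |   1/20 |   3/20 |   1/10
I(X;Y) = 0.0203, I(X;f(Y)) = 0.0073, inequality holds: 0.0203 ≥ 0.0073

Data Processing Inequality: For any Markov chain X → Y → Z, we have I(X;Y) ≥ I(X;Z).

Here Z = f(Y) is a deterministic function of Y, forming X → Y → Z.

Original I(X;Y) = 0.0203 dits

After applying f:
P(X,Z) where Z=f(Y):
- P(X,Z=0) = P(X,Y=1)
- P(X,Z=1) = P(X,Y=0) + P(X,Y=2) + P(X,Y=3)

I(X;Z) = I(X;f(Y)) = 0.0073 dits

Verification: 0.0203 ≥ 0.0073 ✓

Information cannot be created by processing; the function f can only lose information about X.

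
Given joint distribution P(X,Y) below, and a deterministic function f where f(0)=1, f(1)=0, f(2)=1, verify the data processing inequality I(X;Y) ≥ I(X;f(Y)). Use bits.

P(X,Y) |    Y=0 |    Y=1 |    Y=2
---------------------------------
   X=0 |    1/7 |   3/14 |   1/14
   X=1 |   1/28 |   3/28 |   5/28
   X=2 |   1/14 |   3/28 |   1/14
I(X;Y) = 0.1012, I(X;f(Y)) = 0.0152, inequality holds: 0.1012 ≥ 0.0152

Data Processing Inequality: For any Markov chain X → Y → Z, we have I(X;Y) ≥ I(X;Z).

Here Z = f(Y) is a deterministic function of Y, forming X → Y → Z.

Original I(X;Y) = 0.1012 bits

After applying f:
P(X,Z) where Z=f(Y):
- P(X,Z=0) = P(X,Y=1)
- P(X,Z=1) = P(X,Y=0) + P(X,Y=2)

I(X;Z) = I(X;f(Y)) = 0.0152 bits

Verification: 0.1012 ≥ 0.0152 ✓

Information cannot be created by processing; the function f can only lose information about X.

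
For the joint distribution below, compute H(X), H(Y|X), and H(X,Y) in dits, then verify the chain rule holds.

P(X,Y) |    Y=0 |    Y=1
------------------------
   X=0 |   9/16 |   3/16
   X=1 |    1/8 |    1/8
H(X,Y) = 0.5026, H(X) = 0.2442, H(Y|X) = 0.2584 (all in dits)

Chain rule: H(X,Y) = H(X) + H(Y|X)

Left side — joint entropy directly:
H(X,Y) = -Σ p(x,y) log p(x,y) = 0.5026 dits

Right side — compute H(Y|X) from the conditional distributions:
P(X) = (3/4, 1/4), so H(X) = 0.2442 dits
H(Y|X) = Σ_x P(X=x) · H(Y|X=x):
  P(Y|X=0) = (3/4, 1/4), H(Y|X=0) = 0.2442, weight P(X=0) = 3/4
  P(Y|X=1) = (1/2, 1/2), H(Y|X=1) = 0.3010, weight P(X=1) = 1/4
H(Y|X) = 0.2584 dits

H(X) + H(Y|X) = 0.2442 + 0.2584 = 0.5026 dits

Both sides equal 0.5026 dits. ✓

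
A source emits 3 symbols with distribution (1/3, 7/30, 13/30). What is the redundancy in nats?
0.0305 nats

Redundancy measures how far a source is from maximum entropy:
R = H_max - H(X)

Maximum entropy for 3 symbols: H_max = log_e(3) = 1.0986 nats
Actual entropy: H(X) = 1.0681 nats
Redundancy: R = 1.0986 - 1.0681 = 0.0305 nats

This redundancy represents potential for compression: the source could be compressed by 0.0305 nats per symbol.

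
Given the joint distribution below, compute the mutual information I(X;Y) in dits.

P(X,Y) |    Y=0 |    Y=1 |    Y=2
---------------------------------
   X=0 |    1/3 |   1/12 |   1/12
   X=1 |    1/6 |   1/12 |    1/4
0.0312 dits

Mutual information: I(X;Y) = H(X) + H(Y) - H(X,Y)

Marginals:
P(X) = (1/2, 1/2), H(X) = 0.3010 dits
P(Y) = (1/2, 1/6, 1/3), H(Y) = 0.4392 dits

Joint entropy: H(X,Y) = 0.7090 dits

I(X;Y) = 0.3010 + 0.4392 - 0.7090 = 0.0312 dits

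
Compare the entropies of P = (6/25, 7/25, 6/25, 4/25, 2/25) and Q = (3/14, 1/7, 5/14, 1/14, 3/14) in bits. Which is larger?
P

Computing entropies in bits:
H(P) = 2.2170
H(Q) = 2.1560

Distribution P has higher entropy.

Intuition: The distribution closer to uniform (more spread out) has higher entropy.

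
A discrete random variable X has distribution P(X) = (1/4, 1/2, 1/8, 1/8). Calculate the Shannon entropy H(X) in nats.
1.2130 nats

Shannon entropy is H(X) = -Σ p(x) log p(x).

For P = (1/4, 1/2, 1/8, 1/8):
H = -1/4 × log_e(1/4) -1/2 × log_e(1/2) -1/8 × log_e(1/8) -1/8 × log_e(1/8)
H = 1.2130 nats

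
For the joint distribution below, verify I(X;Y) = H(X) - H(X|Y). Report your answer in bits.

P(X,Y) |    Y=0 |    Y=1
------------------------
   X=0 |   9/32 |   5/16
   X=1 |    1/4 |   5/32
I(X;Y) = 0.0141 bits

Mutual information has multiple equivalent forms:
- I(X;Y) = H(X) - H(X|Y)
- I(X;Y) = H(Y) - H(Y|X)
- I(X;Y) = H(X) + H(Y) - H(X,Y)

Computing all quantities:
H(X) = 0.9745, H(Y) = 0.9972, H(X,Y) = 1.9576
H(X|Y) = 0.9604, H(Y|X) = 0.9831

Verification:
H(X) - H(X|Y) = 0.9745 - 0.9604 = 0.0141
H(Y) - H(Y|X) = 0.9972 - 0.9831 = 0.0141
H(X) + H(Y) - H(X,Y) = 0.9745 + 0.9972 - 1.9576 = 0.0141

All forms give I(X;Y) = 0.0141 bits. ✓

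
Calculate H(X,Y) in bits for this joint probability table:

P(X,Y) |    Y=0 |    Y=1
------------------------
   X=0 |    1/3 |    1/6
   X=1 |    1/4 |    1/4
1.9591 bits

Joint entropy is H(X,Y) = -Σ_{x,y} p(x,y) log p(x,y).

Summing over all non-zero entries:
H(X,Y) = -[1/3·log_2(1/3) + 1/6·log_2(1/6) + 1/4·log_2(1/4) + 1/4·log_2(1/4)]
H(X,Y) = 1.9591 bits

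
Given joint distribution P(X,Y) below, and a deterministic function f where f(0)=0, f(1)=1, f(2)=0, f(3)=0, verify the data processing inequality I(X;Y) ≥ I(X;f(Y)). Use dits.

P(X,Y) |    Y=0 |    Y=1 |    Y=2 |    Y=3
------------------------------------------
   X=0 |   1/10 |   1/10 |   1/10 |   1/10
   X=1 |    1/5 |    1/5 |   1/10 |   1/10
I(X;Y) = 0.0060, I(X;f(Y)) = 0.0017, inequality holds: 0.0060 ≥ 0.0017

Data Processing Inequality: For any Markov chain X → Y → Z, we have I(X;Y) ≥ I(X;Z).

Here Z = f(Y) is a deterministic function of Y, forming X → Y → Z.

Original I(X;Y) = 0.0060 dits

After applying f:
P(X,Z) where Z=f(Y):
- P(X,Z=0) = P(X,Y=0) + P(X,Y=2) + P(X,Y=3)
- P(X,Z=1) = P(X,Y=1)

I(X;Z) = I(X;f(Y)) = 0.0017 dits

Verification: 0.0060 ≥ 0.0017 ✓

Information cannot be created by processing; the function f can only lose information about X.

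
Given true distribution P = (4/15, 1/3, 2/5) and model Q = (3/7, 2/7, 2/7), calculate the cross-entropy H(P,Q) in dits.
0.4971 dits

Cross-entropy: H(P,Q) = -Σ p(x) log q(x)

Alternatively: H(P,Q) = H(P) + D_KL(P||Q)
H(P) = 0.4713 dits
D_KL(P||Q) = 0.0258 dits

H(P,Q) = 0.4713 + 0.0258 = 0.4971 dits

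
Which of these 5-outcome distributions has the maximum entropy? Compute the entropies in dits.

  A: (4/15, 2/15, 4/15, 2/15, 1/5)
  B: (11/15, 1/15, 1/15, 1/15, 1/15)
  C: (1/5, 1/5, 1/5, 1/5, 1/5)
C

For a discrete distribution over n outcomes, entropy is maximized by the uniform distribution.

Computing entropies:
H(A) = 0.6793 dits
H(B) = 0.4124 dits
H(C) = 0.6990 dits

The uniform distribution (where all probabilities equal 1/5) achieves the maximum entropy of log_10(5) = 0.6990 dits.

Distribution C has the highest entropy.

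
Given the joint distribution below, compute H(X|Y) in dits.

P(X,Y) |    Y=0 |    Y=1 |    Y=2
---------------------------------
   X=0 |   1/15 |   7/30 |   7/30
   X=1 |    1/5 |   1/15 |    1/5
0.2640 dits

Using the chain rule: H(X|Y) = H(X,Y) - H(Y)

First, compute H(X,Y) = 0.7313 dits

Marginal P(Y) = (4/15, 3/10, 13/30)
H(Y) = 0.4673 dits

H(X|Y) = H(X,Y) - H(Y) = 0.7313 - 0.4673 = 0.2640 dits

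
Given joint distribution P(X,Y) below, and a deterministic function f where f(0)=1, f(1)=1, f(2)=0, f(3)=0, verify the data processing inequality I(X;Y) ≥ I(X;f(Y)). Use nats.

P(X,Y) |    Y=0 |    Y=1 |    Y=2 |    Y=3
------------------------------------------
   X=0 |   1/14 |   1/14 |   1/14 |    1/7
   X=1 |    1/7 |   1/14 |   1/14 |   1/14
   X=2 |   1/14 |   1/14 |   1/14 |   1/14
I(X;Y) = 0.0284, I(X;f(Y)) = 0.0144, inequality holds: 0.0284 ≥ 0.0144

Data Processing Inequality: For any Markov chain X → Y → Z, we have I(X;Y) ≥ I(X;Z).

Here Z = f(Y) is a deterministic function of Y, forming X → Y → Z.

Original I(X;Y) = 0.0284 nats

After applying f:
P(X,Z) where Z=f(Y):
- P(X,Z=0) = P(X,Y=2) + P(X,Y=3)
- P(X,Z=1) = P(X,Y=0) + P(X,Y=1)

I(X;Z) = I(X;f(Y)) = 0.0144 nats

Verification: 0.0284 ≥ 0.0144 ✓

Information cannot be created by processing; the function f can only lose information about X.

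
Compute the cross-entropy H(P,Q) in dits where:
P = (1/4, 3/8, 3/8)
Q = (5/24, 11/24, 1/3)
0.4763 dits

Cross-entropy: H(P,Q) = -Σ p(x) log q(x)

Alternatively: H(P,Q) = H(P) + D_KL(P||Q)
H(P) = 0.4700 dits
D_KL(P||Q) = 0.0063 dits

H(P,Q) = 0.4700 + 0.0063 = 0.4763 dits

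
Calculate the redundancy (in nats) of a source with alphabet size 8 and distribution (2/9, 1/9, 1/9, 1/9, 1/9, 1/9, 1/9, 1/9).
0.0362 nats

Redundancy measures how far a source is from maximum entropy:
R = H_max - H(X)

Maximum entropy for 8 symbols: H_max = log_e(8) = 2.0794 nats
Actual entropy: H(X) = 2.0432 nats
Redundancy: R = 2.0794 - 2.0432 = 0.0362 nats

This redundancy represents potential for compression: the source could be compressed by 0.0362 nats per symbol.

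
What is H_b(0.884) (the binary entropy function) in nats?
0.3589 nats

The binary entropy function is:
H(p) = -p log(p) - (1-p) log(1-p)

H(0.884) = -0.884 × log_e(0.884) - 0.116 × log_e(0.116)
H(0.884) = 0.3589 nats

Note: Binary entropy is maximized at p=0.5 (H=1 bit) and minimized at p=0 or p=1 (H=0).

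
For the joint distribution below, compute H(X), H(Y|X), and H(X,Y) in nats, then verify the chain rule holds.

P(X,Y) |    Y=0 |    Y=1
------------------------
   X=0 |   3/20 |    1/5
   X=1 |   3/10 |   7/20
H(X,Y) = 1.3351, H(X) = 0.6474, H(Y|X) = 0.6876 (all in nats)

Chain rule: H(X,Y) = H(X) + H(Y|X)

Left side — joint entropy directly:
H(X,Y) = -Σ p(x,y) log p(x,y) = 1.3351 nats

Right side — compute H(Y|X) from the conditional distributions:
P(X) = (7/20, 13/20), so H(X) = 0.6474 nats
H(Y|X) = Σ_x P(X=x) · H(Y|X=x):
  P(Y|X=0) = (3/7, 4/7), H(Y|X=0) = 0.6829, weight P(X=0) = 7/20
  P(Y|X=1) = (6/13, 7/13), H(Y|X=1) = 0.6902, weight P(X=1) = 13/20
H(Y|X) = 0.6876 nats

H(X) + H(Y|X) = 0.6474 + 0.6876 = 1.3351 nats

Both sides equal 1.3351 nats. ✓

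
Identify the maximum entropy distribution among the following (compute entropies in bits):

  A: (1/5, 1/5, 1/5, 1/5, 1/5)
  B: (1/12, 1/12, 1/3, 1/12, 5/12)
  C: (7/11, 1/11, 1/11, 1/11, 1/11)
A

For a discrete distribution over n outcomes, entropy is maximized by the uniform distribution.

Computing entropies:
H(A) = 2.3219 bits
H(B) = 1.9508 bits
H(C) = 1.6729 bits

The uniform distribution (where all probabilities equal 1/5) achieves the maximum entropy of log_2(5) = 2.3219 bits.

Distribution A has the highest entropy.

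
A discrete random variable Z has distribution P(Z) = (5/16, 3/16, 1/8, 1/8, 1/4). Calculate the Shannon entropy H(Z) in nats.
1.5438 nats

Shannon entropy is H(X) = -Σ p(x) log p(x).

For P = (5/16, 3/16, 1/8, 1/8, 1/4):
H = -5/16 × log_e(5/16) -3/16 × log_e(3/16) -1/8 × log_e(1/8) -1/8 × log_e(1/8) -1/4 × log_e(1/4)
H = 1.5438 nats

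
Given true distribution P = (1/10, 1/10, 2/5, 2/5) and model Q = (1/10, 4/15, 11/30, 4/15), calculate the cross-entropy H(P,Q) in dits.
0.5613 dits

Cross-entropy: H(P,Q) = -Σ p(x) log q(x)

Alternatively: H(P,Q) = H(P) + D_KL(P||Q)
H(P) = 0.5184 dits
D_KL(P||Q) = 0.0430 dits

H(P,Q) = 0.5184 + 0.0430 = 0.5613 dits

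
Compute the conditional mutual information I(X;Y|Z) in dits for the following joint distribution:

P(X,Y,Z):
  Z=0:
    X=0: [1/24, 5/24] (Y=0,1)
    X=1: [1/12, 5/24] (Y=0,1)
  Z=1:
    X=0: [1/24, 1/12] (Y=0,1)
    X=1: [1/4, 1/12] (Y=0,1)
0.0169 dits

Conditional mutual information: I(X;Y|Z) = H(X|Z) + H(Y|Z) - H(X,Y|Z)

H(Z) = 0.2995
H(X,Z) = 0.5785 → H(X|Z) = 0.2790
H(Y,Z) = 0.5571 → H(Y|Z) = 0.2576
H(X,Y,Z) = 0.8192 → H(X,Y|Z) = 0.5197

I(X;Y|Z) = 0.2790 + 0.2576 - 0.5197 = 0.0169 dits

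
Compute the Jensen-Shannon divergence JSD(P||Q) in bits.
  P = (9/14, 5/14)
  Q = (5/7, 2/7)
0.0042 bits

Jensen-Shannon divergence is:
JSD(P||Q) = 0.5 × D_KL(P||M) + 0.5 × D_KL(Q||M)
where M = 0.5 × (P + Q) is the mixture distribution.

M = 0.5 × (9/14, 5/14) + 0.5 × (5/7, 2/7) = (19/28, 9/28)

D_KL(P||M) = 0.0041 bits
D_KL(Q||M) = 0.0043 bits

JSD(P||Q) = 0.5 × 0.0041 + 0.5 × 0.0043 = 0.0042 bits

Unlike KL divergence, JSD is symmetric and bounded: 0 ≤ JSD ≤ log(2).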